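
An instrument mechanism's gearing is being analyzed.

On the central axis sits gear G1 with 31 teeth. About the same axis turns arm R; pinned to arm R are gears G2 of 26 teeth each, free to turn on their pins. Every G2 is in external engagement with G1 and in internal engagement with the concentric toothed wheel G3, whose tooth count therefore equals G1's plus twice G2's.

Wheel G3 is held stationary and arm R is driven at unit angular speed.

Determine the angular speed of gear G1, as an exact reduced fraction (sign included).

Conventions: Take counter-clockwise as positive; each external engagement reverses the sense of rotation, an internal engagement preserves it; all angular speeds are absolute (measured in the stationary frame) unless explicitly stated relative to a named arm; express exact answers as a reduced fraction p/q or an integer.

114/31

recognized (axles ride arm R): planetary set, 31/26/83 teeth
ring teeth: 31 + 2·26 = 83
31(ω_sun−ω_arm) = −83(ω_ring−ω_arm),  ω_ring = 0, ω_arm = 1
ω_sun = 1 − (83/31)(0−1) = 114/31
exact speed ratio = 114/31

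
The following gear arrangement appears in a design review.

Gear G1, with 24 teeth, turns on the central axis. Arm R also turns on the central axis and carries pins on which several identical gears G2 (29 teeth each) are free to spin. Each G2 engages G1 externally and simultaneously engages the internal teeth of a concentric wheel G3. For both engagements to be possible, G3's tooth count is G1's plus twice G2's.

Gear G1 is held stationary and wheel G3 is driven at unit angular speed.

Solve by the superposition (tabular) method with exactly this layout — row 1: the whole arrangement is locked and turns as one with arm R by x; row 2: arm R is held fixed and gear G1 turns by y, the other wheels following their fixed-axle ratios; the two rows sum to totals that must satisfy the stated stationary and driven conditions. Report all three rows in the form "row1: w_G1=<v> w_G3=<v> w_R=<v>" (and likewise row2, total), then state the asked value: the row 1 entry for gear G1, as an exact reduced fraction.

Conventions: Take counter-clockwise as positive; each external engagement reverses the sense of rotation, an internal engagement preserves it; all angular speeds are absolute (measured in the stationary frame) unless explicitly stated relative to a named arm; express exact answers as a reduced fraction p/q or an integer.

topology: planetary set — G1 24T / G2 29T / G3 82T, arm = carrier (Willis)
row 1 — lock + rotate with arm: ω_sun = ω_ring = ω_arm = x
row 2: sun turns y, ring = −(24/82)·y, arm 0
boundary: total ω_sun = x + y = 0 and total ω_ring = x − (24/82)·y = 1  ⇒  y = -41/53, x = 41/53
row 2 ring = −(24/82)·(-41/53) = 12/53
totals (row 1 + row 2): sun 41/53 + (-41/53) = 0, ring 41/53 + 12/53 = 1, arm 41/53 + 0 = 41/53
asked cell (row1, sun) = 41/53

row1: w_G1=41/53 w_G3=41/53 w_R=41/53
row2: w_G1=-41/53 w_G3=12/53 w_R=0
total: w_G1=0 w_G3=1 w_R=41/53
asked value: 41/53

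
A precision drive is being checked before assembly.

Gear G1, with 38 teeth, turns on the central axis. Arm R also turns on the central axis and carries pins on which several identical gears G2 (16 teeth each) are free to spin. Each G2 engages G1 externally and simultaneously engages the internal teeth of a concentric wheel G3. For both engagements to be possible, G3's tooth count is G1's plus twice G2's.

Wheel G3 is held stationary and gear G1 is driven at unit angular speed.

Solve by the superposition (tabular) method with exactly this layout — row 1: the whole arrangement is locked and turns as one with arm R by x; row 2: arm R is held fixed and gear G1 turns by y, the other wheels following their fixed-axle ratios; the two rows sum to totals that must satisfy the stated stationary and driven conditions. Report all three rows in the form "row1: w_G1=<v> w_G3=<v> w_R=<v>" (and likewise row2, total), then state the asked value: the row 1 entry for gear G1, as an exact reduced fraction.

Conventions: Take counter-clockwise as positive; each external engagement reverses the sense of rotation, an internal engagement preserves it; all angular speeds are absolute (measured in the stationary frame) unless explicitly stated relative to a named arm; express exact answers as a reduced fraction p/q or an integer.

topology: planetary set — G1 38T / G2 16T / G3 70T, arm = carrier (Willis)
superposition row 1 [locked train]: every member turns x
row 2 — arm fixed, fixed-axis ratios: sun y, ring −(38/70)·y, arm 0
boundary: total ω_ring = x − (38/70)·y = 0 and total ω_sun = x + y = 1  ⇒  y = 35/54, x = 19/54
row 2 ring = −(38/70)·35/54 = -19/54
totals (row 1 + row 2): sun 19/54 + 35/54 = 1, ring 19/54 + (-19/54) = 0, arm 19/54 + 0 = 19/54
asked cell (row1, sun) = 19/54

row1: w_G1=19/54 w_G3=19/54 w_R=19/54
row2: w_G1=35/54 w_G3=-19/54 w_R=0
total: w_G1=1 w_G3=0 w_R=19/54
asked value: 19/54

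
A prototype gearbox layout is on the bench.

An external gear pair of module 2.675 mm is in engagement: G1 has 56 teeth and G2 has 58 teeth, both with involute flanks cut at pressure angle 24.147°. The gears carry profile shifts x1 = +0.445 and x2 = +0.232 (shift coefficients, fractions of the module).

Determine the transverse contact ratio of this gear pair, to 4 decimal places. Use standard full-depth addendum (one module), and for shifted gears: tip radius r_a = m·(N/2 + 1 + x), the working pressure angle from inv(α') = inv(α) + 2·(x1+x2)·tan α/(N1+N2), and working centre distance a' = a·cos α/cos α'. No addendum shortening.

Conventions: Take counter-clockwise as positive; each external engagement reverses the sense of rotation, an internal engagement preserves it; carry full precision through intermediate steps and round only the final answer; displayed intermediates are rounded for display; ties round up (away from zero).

class = single-mesh tooth geometry [involute pair 56T × 58T, m = 2.675]
base radii: r_b1 = 68.346169, r_b2 = 70.787103
tip radii: r_a1 = 78.765375, r_a2 = 80.870600
inv(α') = inv(24.147°) + 2·(+0.445+0.232)·tan α/(56+58) = 0.03218639  ⇒  α' = 25.56775°
a' = a·cos α / cos α' = 152.4750·cos 24.147°/cos 25.56775° = 154.236816
action lengths: √(r_a1²−r_b1²) = 39.150805, √(r_a2²−r_b2²) = 39.105498
base pitch p_b = π·m·cos α = 7.668422
CR = (39.150805 + 39.105498 − 154.236816·sin 25.56775°)/7.668422 = 1.524575
contact ratio ≈ 1.5246

1.5246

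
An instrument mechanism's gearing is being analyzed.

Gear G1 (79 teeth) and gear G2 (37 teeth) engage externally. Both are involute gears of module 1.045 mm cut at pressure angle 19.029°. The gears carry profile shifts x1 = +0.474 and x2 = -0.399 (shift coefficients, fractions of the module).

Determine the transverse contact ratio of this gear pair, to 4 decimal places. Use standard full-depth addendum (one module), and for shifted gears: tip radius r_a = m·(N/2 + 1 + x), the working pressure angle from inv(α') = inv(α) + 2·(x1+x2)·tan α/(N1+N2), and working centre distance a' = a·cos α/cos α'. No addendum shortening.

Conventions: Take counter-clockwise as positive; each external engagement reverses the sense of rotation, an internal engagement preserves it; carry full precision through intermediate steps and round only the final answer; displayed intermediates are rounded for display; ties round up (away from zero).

recognized (one external pair, fixed centres): single-mesh tooth geometry, m = 1.045, N1 = 79, N2 = 37
base radii: r_b1 = 39.021836, r_b2 = 18.276050
tip radii: r_a1 = 42.817830, r_a2 = 19.960545
inv(α') = inv(19.029°) + 2·(+0.474-0.399)·tan α/(79+37) = 0.01322115  ⇒  α' = 19.24125°
a' = a·cos α / cos α' = 60.6100·cos 19.029°/cos 19.24125° = 60.687956
action lengths: √(r_a1²−r_b1²) = 17.625631, √(r_a2²−r_b2²) = 8.025544
base pitch p_b = π·m·cos α = 3.103562
CR = (17.625631 + 8.025544 − 60.687956·sin 19.24125°)/3.103562 = 1.821027
contact ratio ≈ 1.8210

1.8210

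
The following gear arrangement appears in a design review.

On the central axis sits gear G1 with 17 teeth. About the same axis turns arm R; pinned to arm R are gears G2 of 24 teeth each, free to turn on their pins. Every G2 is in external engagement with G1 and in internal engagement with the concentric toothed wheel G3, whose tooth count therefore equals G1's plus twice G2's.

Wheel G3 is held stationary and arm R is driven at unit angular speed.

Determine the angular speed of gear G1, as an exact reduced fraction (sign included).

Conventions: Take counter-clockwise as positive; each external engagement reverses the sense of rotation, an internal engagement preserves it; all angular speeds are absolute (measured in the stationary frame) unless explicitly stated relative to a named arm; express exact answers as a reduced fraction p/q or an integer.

82/17

topology: planetary set — G1 17T / G2 24T / G3 65T, arm = carrier (Willis)
ring teeth: 17 + 2·24 = 65
17(ω_sun−ω_arm) = −65(ω_ring−ω_arm),  ω_ring = 0, ω_arm = 1
ω_sun = 1 − (65/17)(0−1) = 82/17
exact speed ratio = 82/17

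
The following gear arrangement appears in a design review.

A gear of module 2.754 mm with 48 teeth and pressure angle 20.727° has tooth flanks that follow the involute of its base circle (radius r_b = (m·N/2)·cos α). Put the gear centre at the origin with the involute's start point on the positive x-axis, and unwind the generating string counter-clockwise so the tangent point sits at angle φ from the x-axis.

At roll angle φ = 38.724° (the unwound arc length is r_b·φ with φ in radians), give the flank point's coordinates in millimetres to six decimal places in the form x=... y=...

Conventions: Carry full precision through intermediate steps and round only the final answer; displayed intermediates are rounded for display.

x=74.365104 y=6.075720

single-mesh involute tooth geometry (48T wheel at module 2.754)
pitch radius r_p = m·N/2 = 2.754·48/2 = 66.096000
base radius r_b = r_p·cos α = 66.096000·cos 20.727° = 61.818092
roll angle φ = 38.724° = 0.67586130 rad
x = r_b·(cos φ + φ·sin φ) = 74.365104
y = r_b·(sin φ − φ·cos φ) = 6.075720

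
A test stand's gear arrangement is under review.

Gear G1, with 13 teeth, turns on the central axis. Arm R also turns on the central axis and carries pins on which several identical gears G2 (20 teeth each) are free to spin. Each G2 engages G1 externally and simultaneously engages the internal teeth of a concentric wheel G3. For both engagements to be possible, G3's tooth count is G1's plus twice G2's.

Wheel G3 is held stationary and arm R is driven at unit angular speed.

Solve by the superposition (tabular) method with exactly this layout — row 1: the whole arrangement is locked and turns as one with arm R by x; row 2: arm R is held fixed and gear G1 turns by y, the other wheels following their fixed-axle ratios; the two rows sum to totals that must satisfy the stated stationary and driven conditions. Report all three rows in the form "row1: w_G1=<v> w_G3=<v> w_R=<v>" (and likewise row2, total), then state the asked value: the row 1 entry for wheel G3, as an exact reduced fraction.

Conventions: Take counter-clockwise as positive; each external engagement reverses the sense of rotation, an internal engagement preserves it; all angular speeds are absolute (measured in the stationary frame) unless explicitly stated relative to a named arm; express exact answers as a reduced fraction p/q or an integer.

row1: w_G1=1 w_G3=1 w_R=1
row2: w_G1=53/13 w_G3=-1 w_R=0
total: w_G1=66/13 w_G3=0 w_R=1
asked value: 1

planetary set (13T centre, 20T on arm, 53T internal) — Willis relation
row 1 (train locked, turned with arm): all members turn x
row 2 (arm held, sun turns y): ω_ring = −(13/53)·y, ω_arm = 0
boundary: total ω_ring = x − (13/53)·y = 0 and total ω_arm = x = 1  ⇒  y = 53/13, x = 1
row 2 ring = −(13/53)·53/13 = -1
totals (row 1 + row 2): sun 1 + 53/13 = 66/13, ring 1 + (-1) = 0, arm 1 + 0 = 1
asked cell (row1, ring) = 1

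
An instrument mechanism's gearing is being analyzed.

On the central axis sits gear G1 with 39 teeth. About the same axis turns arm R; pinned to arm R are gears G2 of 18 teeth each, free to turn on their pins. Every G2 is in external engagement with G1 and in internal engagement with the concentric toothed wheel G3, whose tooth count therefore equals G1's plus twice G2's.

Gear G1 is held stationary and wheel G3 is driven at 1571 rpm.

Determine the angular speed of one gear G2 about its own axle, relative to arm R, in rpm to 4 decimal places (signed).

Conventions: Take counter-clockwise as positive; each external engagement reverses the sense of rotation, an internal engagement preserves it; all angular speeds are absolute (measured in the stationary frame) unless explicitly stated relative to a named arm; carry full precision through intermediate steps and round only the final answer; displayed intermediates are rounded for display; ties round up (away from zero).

+2239.3640 rpm

topology: planetary set — G1 39T / G2 18T / G3 75T, arm = carrier (Willis)
normalise by the input: solve with ω_ring = 1, then scale by 1571 rpm
ring teeth: 39 + 2·18 = 75
39(ω_sun−ω_arm) = −75(ω_ring−ω_arm),  ω_sun = 0, ω_ring = 1
39(0−ω_arm) = −75(1−ω_arm)  ⇒  114·ω_arm = 75  ⇒  ω_arm = 25/38
sun–planet mesh: 39·(0−25/38) = −18·(ω_p−ω_arm)  ⇒  ω_p−ω_arm = 325/228
scale: ω_p−ω_arm = 325/228 × 1571 rpm = +2239.3640 rpm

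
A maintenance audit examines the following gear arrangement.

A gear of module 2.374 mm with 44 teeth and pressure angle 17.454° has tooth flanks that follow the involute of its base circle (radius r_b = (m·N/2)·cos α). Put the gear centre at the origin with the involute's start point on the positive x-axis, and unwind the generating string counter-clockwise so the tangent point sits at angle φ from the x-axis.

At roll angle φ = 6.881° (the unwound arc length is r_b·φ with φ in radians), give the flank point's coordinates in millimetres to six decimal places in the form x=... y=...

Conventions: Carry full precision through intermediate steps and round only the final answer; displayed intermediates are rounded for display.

x=50.181330 y=0.028726

topology: single-mesh involute geometry — m = 2.374, N = 44
pitch radius r_p = m·N/2 = 2.374·44/2 = 52.228000
base radius r_b = r_p·cos α = 52.228000·cos 17.454° = 49.823322
roll angle φ = 6.881° = 0.12009611 rad
x = r_b·(cos φ + φ·sin φ) = 50.181330
y = r_b·(sin φ − φ·cos φ) = 0.028726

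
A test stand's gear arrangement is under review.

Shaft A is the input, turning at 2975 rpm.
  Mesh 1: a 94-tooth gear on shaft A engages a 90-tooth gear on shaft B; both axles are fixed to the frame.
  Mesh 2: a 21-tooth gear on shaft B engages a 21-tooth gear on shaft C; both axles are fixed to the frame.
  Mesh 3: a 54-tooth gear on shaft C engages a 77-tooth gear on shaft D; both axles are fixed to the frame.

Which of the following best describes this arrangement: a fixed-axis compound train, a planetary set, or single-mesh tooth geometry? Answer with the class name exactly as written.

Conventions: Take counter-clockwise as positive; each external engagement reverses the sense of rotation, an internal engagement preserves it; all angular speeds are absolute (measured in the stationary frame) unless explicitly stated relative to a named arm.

recognized (4 fixed axles, 3 meshes): fixed-axis compound train
classification: fixed-axis compound train

fixed-axis compound train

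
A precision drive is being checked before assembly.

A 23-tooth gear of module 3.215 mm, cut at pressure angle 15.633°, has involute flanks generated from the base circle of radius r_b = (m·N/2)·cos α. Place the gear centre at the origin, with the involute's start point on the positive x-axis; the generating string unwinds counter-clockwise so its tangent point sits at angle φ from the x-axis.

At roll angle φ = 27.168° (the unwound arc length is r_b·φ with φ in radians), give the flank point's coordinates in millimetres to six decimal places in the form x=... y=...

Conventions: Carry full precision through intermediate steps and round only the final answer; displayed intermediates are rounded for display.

topology: single-mesh involute geometry — m = 3.215, N = 23
pitch radius r_p = m·N/2 = 3.215·23/2 = 36.972500
base radius r_b = r_p·cos α = 36.972500·cos 15.633° = 35.604796
roll angle φ = 27.168° = 0.47417105 rad
x = r_b·(cos φ + φ·sin φ) = 39.385261
y = r_b·(sin φ − φ·cos φ) = 1.237075

x=39.385261 y=1.237075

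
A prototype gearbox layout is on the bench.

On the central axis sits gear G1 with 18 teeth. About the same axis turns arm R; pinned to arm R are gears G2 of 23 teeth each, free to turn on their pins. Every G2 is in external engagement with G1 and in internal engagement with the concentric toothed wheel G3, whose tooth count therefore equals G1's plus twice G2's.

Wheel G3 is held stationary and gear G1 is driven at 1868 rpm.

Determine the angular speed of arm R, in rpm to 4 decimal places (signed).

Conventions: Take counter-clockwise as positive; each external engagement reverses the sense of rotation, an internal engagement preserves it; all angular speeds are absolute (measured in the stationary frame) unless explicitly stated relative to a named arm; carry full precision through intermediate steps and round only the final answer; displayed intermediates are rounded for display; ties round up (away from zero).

class = planetary set [G3 = 18+2·23 = 64; Willis about the carrier]
normalise by the input: solve with ω_sun = 1, then scale by 1868 rpm
ring teeth: 18 + 2·23 = 64
18(ω_sun−ω_arm) = −64(ω_ring−ω_arm),  ω_ring = 0, ω_sun = 1
18(1−ω_arm) = −64(0−ω_arm)  ⇒  82·ω_arm = 18  ⇒  ω_arm = 9/41
scale: ω_arm = 9/41 × 1868 rpm = +410.0488 rpm

+410.0488 rpm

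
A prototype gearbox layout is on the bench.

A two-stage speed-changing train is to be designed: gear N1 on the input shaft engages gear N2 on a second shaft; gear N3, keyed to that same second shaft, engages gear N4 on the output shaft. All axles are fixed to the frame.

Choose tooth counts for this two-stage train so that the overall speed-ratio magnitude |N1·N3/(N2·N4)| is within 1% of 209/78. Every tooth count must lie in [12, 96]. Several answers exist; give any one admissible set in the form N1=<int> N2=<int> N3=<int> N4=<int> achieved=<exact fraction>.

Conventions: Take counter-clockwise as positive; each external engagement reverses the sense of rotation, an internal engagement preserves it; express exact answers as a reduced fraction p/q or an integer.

topology: fixed-axis compound train — 2 stages, target 209/78
target = 209/78 in lowest terms: an exact hit needs N1·N3 = k·209 and N2·N4 = k·78 for one integer k, every count in [12, 96]; additionally prefer no 1:1 stage (N1 ≠ N2, N3 ≠ N4)
k = 1: no 1:1-free in-range split of k·209 and k·78 into factor pairs; take k = 2
k = 2: N1·N3 = 418 = 19·22, N2·N4 = 156 = 12·13
achieved = 19·22/(12·13) = 209/78; |achieved − target| = 0 ≤ 209/7800 ✓

N1=19 N2=12 N3=22 N4=13 achieved=209/78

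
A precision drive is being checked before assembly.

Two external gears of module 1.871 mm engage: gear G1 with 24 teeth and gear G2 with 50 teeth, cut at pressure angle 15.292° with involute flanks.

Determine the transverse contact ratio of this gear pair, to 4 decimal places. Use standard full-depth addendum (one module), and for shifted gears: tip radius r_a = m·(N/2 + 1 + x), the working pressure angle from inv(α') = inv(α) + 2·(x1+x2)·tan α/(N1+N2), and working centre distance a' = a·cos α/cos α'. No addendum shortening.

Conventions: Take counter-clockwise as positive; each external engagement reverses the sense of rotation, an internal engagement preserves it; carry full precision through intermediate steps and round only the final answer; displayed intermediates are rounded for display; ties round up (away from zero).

topology: single-mesh involute geometry — m = 1.871, 24T/50T pair
base radii: r_b1 = 21.657070, r_b2 = 45.118896
tip radii: r_a1 = 24.323000, r_a2 = 48.646000
no profile shift: α' = α, a' = a
action lengths: √(r_a1²−r_b1²) = 11.071569, √(r_a2²−r_b2²) = 18.185668
base pitch p_b = π·m·cos α = 5.669808
CR = (11.071569 + 18.185668 − 69.227000·sin 15.29200°)/5.669808 = 1.939999
contact ratio ≈ 1.9400

1.9400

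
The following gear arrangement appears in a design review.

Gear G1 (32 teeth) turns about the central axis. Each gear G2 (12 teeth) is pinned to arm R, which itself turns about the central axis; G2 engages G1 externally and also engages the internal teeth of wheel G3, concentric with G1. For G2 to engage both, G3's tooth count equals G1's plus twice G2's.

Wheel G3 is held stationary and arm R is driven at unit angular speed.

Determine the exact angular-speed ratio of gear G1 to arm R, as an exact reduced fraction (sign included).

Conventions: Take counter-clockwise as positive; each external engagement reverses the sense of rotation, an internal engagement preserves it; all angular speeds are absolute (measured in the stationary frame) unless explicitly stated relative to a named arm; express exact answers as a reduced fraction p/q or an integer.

11/4

class = planetary set [G3 = 32+2·12 = 56; Willis about the carrier]
ring teeth: 32 + 2·12 = 56
32(ω_sun−ω_arm) = −56(ω_ring−ω_arm),  ω_ring = 0, ω_arm = 1
ω_sun = 1 − (56/32)(0−1) = 11/4
ω_out/ω_in = 11/4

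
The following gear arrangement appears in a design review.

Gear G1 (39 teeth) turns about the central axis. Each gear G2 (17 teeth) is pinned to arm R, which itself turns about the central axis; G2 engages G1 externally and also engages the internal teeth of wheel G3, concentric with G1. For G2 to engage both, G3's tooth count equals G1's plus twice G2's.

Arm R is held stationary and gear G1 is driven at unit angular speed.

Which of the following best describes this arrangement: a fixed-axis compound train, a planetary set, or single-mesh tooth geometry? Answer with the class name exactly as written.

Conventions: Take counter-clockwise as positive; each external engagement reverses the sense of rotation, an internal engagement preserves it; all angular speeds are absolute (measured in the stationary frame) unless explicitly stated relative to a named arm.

planetary set (39T centre, 17T on arm, 73T internal) — Willis relation
classification: planetary set

planetary set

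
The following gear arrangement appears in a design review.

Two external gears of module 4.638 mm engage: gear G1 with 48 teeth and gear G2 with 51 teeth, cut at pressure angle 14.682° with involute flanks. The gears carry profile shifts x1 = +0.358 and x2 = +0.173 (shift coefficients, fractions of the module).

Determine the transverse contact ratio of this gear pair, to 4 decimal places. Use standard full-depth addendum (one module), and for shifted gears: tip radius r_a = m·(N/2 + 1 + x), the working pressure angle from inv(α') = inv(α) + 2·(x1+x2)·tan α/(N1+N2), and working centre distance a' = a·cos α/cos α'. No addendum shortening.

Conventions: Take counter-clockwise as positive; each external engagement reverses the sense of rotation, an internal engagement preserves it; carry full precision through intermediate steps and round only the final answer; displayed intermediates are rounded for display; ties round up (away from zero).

topology: single-mesh involute geometry — m = 4.638, 48T/51T pair
base radii: r_b1 = 107.677377, r_b2 = 114.407213
tip radii: r_a1 = 117.610404, r_a2 = 123.709374
inv(α') = inv(14.682°) + 2·(+0.358+0.173)·tan α/(48+51) = 0.00857074  ⇒  α' = 16.71675°
a' = a·cos α / cos α' = 229.5810·cos 14.682°/cos 16.71675° = 231.884388
action lengths: √(r_a1²−r_b1²) = 47.305282, √(r_a2²−r_b2²) = 47.063775
base pitch p_b = π·m·cos α = 14.094936
CR = (47.305282 + 47.063775 − 231.884388·sin 16.71675°)/14.094936 = 1.963095
contact ratio ≈ 1.9631

1.9631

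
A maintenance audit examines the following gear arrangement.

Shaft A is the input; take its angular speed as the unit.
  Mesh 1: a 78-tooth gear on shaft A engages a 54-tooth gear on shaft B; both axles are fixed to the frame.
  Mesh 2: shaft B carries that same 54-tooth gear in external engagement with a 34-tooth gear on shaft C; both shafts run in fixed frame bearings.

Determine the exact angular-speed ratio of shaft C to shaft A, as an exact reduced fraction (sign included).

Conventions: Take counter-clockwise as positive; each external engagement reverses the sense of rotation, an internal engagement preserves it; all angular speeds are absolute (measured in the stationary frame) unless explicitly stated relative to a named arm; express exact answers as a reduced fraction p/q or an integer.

39/17

class = fixed-axis compound train [2 meshes; 2 ratios multiply, 2 sense flips]
mesh 1 [78T→54T]: running ratio 13/9, sense −
mesh 2 [54T→34T]: running ratio 39/17, sense +
ω_out/ω_in = 39/17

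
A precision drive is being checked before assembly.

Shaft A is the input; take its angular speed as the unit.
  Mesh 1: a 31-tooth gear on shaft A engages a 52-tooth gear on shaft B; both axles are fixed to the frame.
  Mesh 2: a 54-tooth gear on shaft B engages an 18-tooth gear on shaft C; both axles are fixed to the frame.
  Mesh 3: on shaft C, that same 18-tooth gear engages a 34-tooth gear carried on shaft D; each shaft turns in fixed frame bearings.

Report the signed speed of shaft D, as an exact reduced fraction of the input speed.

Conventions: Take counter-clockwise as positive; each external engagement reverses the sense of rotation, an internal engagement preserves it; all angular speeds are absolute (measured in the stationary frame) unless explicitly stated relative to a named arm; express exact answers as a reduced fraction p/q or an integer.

-837/884

3-mesh fixed-axis compound train (all bearings frame-fixed)
mesh 1 [31T→52T]: |ω|/ω_in = 1×31/52 = 31/52, sense flips to −
mesh 2 [54T→18T]: |ω|/ω_in = (31/52)×54/18 = 93/52, sense flips to +
mesh 3 [18T→34T]: |ω|/ω_in = (93/52)×18/34 = 837/884, sense flips to −
signed output speed (× input speed) = -837/884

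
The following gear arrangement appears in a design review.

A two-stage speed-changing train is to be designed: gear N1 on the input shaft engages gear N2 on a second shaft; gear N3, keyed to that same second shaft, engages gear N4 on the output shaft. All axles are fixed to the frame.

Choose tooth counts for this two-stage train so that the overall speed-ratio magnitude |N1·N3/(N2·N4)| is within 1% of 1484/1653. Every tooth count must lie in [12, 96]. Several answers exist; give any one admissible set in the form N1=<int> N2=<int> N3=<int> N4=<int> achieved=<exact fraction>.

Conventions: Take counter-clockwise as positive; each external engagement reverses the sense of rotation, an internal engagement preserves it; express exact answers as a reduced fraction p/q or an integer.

N1=28 N2=19 N3=53 N4=87 achieved=1484/1653

topology: fixed-axis compound train — 2 stages, target 1484/1653
target = 1484/1653 in lowest terms: an exact hit needs N1·N3 = k·1484 and N2·N4 = k·1653 for one integer k, every count in [12, 96]; additionally prefer no 1:1 stage (N1 ≠ N2, N3 ≠ N4)
k = 1: N1·N3 = 1484 = 28·53, N2·N4 = 1653 = 19·87
achieved = 28·53/(19·87) = 1484/1653; |achieved − target| = 0 ≤ 371/41325 ✓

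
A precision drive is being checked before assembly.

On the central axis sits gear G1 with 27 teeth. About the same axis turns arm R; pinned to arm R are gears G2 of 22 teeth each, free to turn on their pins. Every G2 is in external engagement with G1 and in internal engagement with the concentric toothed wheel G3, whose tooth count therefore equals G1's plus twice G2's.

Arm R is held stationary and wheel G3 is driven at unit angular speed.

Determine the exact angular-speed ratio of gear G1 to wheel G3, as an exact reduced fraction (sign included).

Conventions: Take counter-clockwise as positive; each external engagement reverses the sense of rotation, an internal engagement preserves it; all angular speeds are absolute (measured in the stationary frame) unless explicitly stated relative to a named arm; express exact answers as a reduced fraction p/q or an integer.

recognized (axles ride arm R): planetary set, 27/22/71 teeth
ring teeth: 27 + 2·22 = 71
27(ω_sun−ω_arm) = −71(ω_ring−ω_arm),  ω_arm = 0, ω_ring = 1
ω_sun = 0 − (71/27)(1−0) = -71/27
ω_out/ω_in = -71/27

-71/27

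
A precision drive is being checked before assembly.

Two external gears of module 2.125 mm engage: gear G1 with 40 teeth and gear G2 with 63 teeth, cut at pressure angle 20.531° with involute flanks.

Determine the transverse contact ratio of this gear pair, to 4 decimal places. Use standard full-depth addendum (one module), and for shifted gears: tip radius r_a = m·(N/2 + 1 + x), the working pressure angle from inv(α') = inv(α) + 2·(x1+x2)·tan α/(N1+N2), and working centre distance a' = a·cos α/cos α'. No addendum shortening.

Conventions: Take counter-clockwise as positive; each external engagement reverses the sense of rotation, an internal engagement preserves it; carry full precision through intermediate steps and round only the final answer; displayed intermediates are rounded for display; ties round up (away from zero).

1.7252

topology: single-mesh involute geometry — m = 2.125, 40T/63T pair
base radii: r_b1 = 39.800509, r_b2 = 62.685802
tip radii: r_a1 = 44.625000, r_a2 = 69.062500
no profile shift: α' = α, a' = a
action lengths: √(r_a1²−r_b1²) = 20.181925, √(r_a2²−r_b2²) = 28.984808
base pitch p_b = π·m·cos α = 6.251849
CR = (20.181925 + 28.984808 − 109.437500·sin 20.53100°)/6.251849 = 1.725163
contact ratio ≈ 1.7252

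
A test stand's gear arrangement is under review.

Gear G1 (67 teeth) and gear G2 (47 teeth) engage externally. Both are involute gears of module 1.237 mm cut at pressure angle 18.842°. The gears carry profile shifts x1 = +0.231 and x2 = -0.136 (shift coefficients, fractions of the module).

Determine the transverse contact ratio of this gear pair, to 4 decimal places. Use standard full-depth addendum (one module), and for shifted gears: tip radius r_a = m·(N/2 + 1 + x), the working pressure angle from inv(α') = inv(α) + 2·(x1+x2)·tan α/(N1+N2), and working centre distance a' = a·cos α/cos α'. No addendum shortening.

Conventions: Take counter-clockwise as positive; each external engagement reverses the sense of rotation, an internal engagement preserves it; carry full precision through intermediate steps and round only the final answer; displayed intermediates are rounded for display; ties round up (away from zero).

1.8256

recognized (one external pair, fixed centres): single-mesh tooth geometry, m = 1.237, N1 = 67, N2 = 47
base radii: r_b1 = 39.218872, r_b2 = 27.511746
tip radii: r_a1 = 42.962247, r_a2 = 30.138268
inv(α') = inv(18.842°) + 2·(+0.231-0.136)·tan α/(67+47) = 0.01295977  ⇒  α' = 19.11748°
a' = a·cos α / cos α' = 70.5090·cos 18.842°/cos 19.11748° = 70.625691
action lengths: √(r_a1²−r_b1²) = 17.539519, √(r_a2²−r_b2²) = 12.305244
base pitch p_b = π·m·cos α = 3.677902
CR = (17.539519 + 12.305244 − 70.625691·sin 19.11748°)/3.677902 = 1.825611
contact ratio ≈ 1.8256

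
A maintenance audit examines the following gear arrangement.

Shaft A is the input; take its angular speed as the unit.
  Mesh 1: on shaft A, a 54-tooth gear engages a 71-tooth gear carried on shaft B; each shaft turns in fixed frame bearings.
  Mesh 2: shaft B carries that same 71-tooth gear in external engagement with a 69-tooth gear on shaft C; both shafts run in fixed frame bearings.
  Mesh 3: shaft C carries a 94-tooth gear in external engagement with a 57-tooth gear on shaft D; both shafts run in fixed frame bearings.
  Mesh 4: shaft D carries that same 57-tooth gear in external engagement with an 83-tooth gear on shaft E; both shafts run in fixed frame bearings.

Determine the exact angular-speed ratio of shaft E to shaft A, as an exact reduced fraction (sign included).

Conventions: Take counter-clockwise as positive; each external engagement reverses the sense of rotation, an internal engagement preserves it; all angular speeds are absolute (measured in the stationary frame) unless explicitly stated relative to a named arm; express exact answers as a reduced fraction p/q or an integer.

1692/1909

class = fixed-axis compound train [4 meshes; 4 ratios multiply, 4 sense flips]
mesh 1 [54T→71T]: running ratio 54/71, sense −
mesh 2 [71T→69T]: running ratio 18/23, sense +
mesh 3 [94T→57T]: running ratio 564/437, sense −
mesh 4 [57T→83T]: running ratio 1692/1909, sense +
ω_out/ω_in = 1692/1909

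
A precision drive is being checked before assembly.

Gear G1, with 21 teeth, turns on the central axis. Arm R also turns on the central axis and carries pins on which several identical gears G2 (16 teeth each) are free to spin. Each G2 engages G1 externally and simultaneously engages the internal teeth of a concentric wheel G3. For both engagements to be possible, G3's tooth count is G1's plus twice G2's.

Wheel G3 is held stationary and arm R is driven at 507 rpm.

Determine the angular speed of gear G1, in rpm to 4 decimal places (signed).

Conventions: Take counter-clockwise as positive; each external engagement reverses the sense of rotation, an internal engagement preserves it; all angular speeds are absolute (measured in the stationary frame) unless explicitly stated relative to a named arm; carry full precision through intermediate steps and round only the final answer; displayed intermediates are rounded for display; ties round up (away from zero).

+1786.5714 rpm

topology: planetary set — G1 21T / G2 16T / G3 53T, arm = carrier (Willis)
normalise by the input: solve with ω_arm = 1, then scale by 507 rpm
ring teeth: 21 + 2·16 = 53
21(ω_sun−ω_arm) = −53(ω_ring−ω_arm),  ω_ring = 0, ω_arm = 1
ω_sun = 1 − (53/21)(0−1) = 74/21
scale: ω_sun = 74/21 × 507 rpm = +1786.5714 rpm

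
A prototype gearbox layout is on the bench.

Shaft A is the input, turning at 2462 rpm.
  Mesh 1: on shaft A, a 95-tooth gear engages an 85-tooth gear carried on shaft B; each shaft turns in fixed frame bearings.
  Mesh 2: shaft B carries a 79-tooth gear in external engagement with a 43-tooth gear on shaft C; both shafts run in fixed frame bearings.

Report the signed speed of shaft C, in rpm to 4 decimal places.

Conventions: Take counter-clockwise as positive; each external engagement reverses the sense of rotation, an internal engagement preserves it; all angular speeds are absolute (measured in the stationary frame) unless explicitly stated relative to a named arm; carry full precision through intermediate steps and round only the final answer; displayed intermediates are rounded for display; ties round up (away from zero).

+5055.3516 rpm

2-mesh fixed-axis compound train (all bearings frame-fixed)
mesh 1 [95T→85T]: ω = 2462.0000×95/85 = 2751.6471 rpm, sense flips to −
mesh 2 [79T→43T]: ω = 2751.6471×79/43 = 5055.3516 rpm, sense flips to +
signed output speed = +5055.3516 rpm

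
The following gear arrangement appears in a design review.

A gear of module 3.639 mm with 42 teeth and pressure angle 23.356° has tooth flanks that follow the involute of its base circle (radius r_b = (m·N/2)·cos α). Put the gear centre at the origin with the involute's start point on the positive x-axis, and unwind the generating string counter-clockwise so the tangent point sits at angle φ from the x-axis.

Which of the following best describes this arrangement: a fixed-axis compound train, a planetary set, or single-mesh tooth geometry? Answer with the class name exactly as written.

class = single-mesh tooth geometry [base-circle involute, m = 3.639, 42T]
classification: single-mesh tooth geometry

single-mesh tooth geometry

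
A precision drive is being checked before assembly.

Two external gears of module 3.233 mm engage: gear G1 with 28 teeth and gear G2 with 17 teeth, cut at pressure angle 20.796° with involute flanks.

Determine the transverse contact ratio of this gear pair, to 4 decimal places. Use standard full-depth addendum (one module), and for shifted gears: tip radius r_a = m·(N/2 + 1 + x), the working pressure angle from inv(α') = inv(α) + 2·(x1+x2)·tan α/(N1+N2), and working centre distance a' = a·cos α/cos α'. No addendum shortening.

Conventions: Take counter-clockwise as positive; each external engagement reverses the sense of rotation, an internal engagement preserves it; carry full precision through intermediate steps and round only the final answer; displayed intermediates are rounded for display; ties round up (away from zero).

1.5481

class = single-mesh tooth geometry [involute pair 28T × 17T, m = 3.233]
base radii: r_b1 = 42.313202, r_b2 = 25.690158
tip radii: r_a1 = 48.495000, r_a2 = 30.713500
no profile shift: α' = α, a' = a
action lengths: √(r_a1²−r_b1²) = 23.692994, √(r_a2²−r_b2²) = 16.832553
base pitch p_b = π·m·cos α = 9.495060
CR = (23.692994 + 16.832553 − 72.742500·sin 20.79600°)/9.495060 = 1.548060
contact ratio ≈ 1.5481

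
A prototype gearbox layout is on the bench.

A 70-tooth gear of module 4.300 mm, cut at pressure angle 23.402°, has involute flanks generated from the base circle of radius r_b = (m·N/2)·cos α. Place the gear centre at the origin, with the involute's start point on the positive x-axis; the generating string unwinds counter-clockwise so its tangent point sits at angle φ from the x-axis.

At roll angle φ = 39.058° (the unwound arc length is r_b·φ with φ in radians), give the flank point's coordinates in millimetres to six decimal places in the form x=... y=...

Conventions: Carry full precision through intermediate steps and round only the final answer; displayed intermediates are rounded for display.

x=166.579114 y=13.918094

topology: single-mesh involute geometry — m = 4.300, N = 70
pitch radius r_p = m·N/2 = 4.300·70/2 = 150.500000
base radius r_b = r_p·cos α = 150.500000·cos 23.402° = 138.119985
roll angle φ = 39.058° = 0.68169070 rad
x = r_b·(cos φ + φ·sin φ) = 166.579114
y = r_b·(sin φ − φ·cos φ) = 13.918094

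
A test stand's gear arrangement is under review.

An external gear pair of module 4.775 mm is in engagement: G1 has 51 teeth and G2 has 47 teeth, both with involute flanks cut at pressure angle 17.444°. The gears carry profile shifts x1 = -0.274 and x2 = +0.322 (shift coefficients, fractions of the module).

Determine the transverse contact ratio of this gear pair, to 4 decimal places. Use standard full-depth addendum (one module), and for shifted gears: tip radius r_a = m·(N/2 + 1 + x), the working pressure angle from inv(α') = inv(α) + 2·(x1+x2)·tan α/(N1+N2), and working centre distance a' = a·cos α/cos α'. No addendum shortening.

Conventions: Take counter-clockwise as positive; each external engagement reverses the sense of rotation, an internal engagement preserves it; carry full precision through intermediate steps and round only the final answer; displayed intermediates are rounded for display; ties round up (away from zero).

class = single-mesh tooth geometry [involute pair 51T × 47T, m = 4.775]
base radii: r_b1 = 116.162691, r_b2 = 107.051892
tip radii: r_a1 = 125.229150, r_a2 = 118.525050
inv(α') = inv(17.444°) + 2·(-0.274+0.322)·tan α/(51+47) = 0.01007715  ⇒  α' = 17.62071°
a' = a·cos α / cos α' = 233.9750·cos 17.444°/cos 17.62071° = 234.203079
action lengths: √(r_a1²−r_b1²) = 46.782146, √(r_a2²−r_b2²) = 50.873175
base pitch p_b = π·m·cos α = 14.311210
CR = (46.782146 + 50.873175 − 234.203079·sin 17.62071°)/14.311210 = 1.869771
contact ratio ≈ 1.8698

1.8698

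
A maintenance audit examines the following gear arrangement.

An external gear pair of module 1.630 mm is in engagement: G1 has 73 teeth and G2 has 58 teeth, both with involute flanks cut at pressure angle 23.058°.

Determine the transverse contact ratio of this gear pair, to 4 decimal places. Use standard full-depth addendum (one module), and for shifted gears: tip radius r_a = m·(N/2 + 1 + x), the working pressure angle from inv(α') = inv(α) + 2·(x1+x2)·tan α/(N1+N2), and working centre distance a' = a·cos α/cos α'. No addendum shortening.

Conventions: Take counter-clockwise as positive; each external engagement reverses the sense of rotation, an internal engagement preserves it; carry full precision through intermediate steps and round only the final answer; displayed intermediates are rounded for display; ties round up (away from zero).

recognized (one external pair, fixed centres): single-mesh tooth geometry, m = 1.630, N1 = 73, N2 = 58
base radii: r_b1 = 54.741876, r_b2 = 43.493545
tip radii: r_a1 = 61.125000, r_a2 = 48.900000
no profile shift: α' = α, a' = a
action lengths: √(r_a1²−r_b1²) = 27.195453, √(r_a2²−r_b2²) = 22.349978
base pitch p_b = π·m·cos α = 4.711690
CR = (27.195453 + 22.349978 − 106.765000·sin 23.05800°)/4.711690 = 1.640506
contact ratio ≈ 1.6405

1.6405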